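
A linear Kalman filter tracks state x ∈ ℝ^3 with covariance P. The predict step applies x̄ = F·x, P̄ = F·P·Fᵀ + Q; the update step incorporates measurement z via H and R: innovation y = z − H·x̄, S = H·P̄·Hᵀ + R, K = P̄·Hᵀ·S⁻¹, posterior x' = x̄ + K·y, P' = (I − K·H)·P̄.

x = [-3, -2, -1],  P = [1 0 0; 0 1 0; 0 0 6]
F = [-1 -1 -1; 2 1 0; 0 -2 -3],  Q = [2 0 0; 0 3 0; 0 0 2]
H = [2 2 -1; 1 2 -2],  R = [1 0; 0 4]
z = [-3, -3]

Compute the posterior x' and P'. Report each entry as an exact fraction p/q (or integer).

x' = [1626/569, -6517/1138, -1509/569]
P' = [1190/569 -1287/569 -380/569; -1287/569 13307/3414 4886/1707; -380/569 4886/1707 6580/1707]

x̄ = F·x = [6, -8, 7]
P̄ = F·P·Fᵀ + Q = [10 -3 20; -3 8 -2; 20 -2 60]
y = z − H·x̄ = [8, 21]
S = H·P̄·Hᵀ + R = [37 66; 66 210]
K = P̄·Hᵀ·S⁻¹ = [186/569 -156/569; 233/569 -163/3414; 304/569 -1132/1707]
x' = x̄ + K·y = [1626/569, -6517/1138, -1509/569]
P' = (I − K·H)·P̄ = [1190/569 -1287/569 -380/569; -1287/569 13307/3414 4886/1707; -380/569 4886/1707 6580/1707]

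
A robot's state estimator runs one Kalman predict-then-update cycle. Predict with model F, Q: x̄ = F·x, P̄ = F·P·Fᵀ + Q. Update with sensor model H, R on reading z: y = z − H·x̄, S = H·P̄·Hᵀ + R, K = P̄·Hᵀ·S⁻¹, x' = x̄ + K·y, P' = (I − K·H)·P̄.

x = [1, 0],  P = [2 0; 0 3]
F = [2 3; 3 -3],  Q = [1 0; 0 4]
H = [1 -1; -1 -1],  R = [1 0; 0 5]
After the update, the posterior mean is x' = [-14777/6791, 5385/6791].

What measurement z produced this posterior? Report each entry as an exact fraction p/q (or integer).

z = [-3, 2]

x̄ = F·x = [2, 3]
P̄ = F·P·Fᵀ + Q = [36 -15; -15 49]
S = H·P̄·Hᵀ + R = [116 13; 13 60]
K = P̄·Hᵀ·S⁻¹ = [3333/6791 -3099/6791; -3398/6791 -3112/6791]
x' − x̄ = [-28359/6791, -14988/6791] = K·y
y = (KᵀK)⁻¹·Kᵀ·(x' − x̄) = [-2, 7]
z = y + H·x̄ = [-2, 7] + [-1, -5] = [-3, 2]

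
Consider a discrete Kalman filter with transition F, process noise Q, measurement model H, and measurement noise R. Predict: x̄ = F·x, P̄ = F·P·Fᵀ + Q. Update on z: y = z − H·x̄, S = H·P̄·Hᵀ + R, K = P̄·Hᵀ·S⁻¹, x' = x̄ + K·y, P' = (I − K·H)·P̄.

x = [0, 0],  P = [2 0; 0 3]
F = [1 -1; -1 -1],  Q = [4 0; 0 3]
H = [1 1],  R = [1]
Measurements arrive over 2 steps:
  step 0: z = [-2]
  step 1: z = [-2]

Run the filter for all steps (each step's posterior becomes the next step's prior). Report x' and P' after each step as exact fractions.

step 0: x' = [-1, -9/10], P' = [4 -7/2; -7/2 79/20]
step 1: x' = [-53/17, 152/119], P' = [67/17 -107/34; -107/34 394/119]

step 0: x̄ = F·x = [0, 0]
step 0: P̄ = F·P·Fᵀ + Q = [9 1; 1 8]
step 0: y = z − H·x̄ = [-2]
step 0: S = H·P̄·Hᵀ + R = [20]
step 0: K = P̄·Hᵀ·S⁻¹ = [1/2; 9/20]
step 0: x' = x̄ + K·y = [-1, -9/10]
step 0: P' = (I − K·H)·P̄ = [4 -7/2; -7/2 79/20]
step 1: x̄ = F·x = [-1/10, 19/10]
step 1: P̄ = F·P·Fᵀ + Q = [379/20 -1/20; -1/20 79/20]
step 1: y = z − H·x̄ = [-19/5]
step 1: S = H·P̄·Hᵀ + R = [119/5]
step 1: K = P̄·Hᵀ·S⁻¹ = [27/34; 39/238]
step 1: x' = x̄ + K·y = [-53/17, 152/119]
step 1: P' = (I − K·H)·P̄ = [67/17 -107/34; -107/34 394/119]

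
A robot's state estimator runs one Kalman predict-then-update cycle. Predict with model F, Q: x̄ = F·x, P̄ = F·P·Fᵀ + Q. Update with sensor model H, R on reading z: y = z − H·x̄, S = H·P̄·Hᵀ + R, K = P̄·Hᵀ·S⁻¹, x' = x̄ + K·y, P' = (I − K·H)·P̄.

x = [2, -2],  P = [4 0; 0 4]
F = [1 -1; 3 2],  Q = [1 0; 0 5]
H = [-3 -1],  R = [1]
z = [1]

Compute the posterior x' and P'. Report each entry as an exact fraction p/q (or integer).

x̄ = F·x = [4, 2]
P̄ = F·P·Fᵀ + Q = [9 4; 4 57]
y = z − H·x̄ = [15]
S = H·P̄·Hᵀ + R = [163]
K = P̄·Hᵀ·S⁻¹ = [-31/163; -69/163]
x' = x̄ + K·y = [187/163, -709/163]
P' = (I − K·H)·P̄ = [506/163 -1487/163; -1487/163 4530/163]

x' = [187/163, -709/163]
P' = [506/163 -1487/163; -1487/163 4530/163]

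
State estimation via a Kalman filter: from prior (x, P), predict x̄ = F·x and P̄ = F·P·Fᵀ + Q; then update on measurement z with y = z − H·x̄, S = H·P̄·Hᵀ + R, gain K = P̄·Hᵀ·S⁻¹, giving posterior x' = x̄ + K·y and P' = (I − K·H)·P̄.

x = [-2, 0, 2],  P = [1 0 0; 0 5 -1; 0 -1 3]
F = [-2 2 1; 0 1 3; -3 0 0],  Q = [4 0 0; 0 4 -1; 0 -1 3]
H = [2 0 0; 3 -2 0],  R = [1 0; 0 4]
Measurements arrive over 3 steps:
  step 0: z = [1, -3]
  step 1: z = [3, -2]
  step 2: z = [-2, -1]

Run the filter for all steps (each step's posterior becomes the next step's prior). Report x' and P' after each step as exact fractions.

step 0: x' = [6369/11311, 27066/11311, 56202/11311], P' = [2772/11311 4044/11311 198/11311; 4044/11311 16770/11311 -1327/11311; 198/11311 -1327/11311 114740/11311]
step 1: x' = [51729053/32387063, 221998399/64774126, -44390205/32387063], P' = [7979325/32387063 24057265/64774126 -273688/32387063; 24057265/64774126 198837473/129548252 -1159938/32387063; -273688/32387063 -1159938/32387063 166945485/32387063]
step 2: x' = [-21412165838/22668708193, -143654363795/136012249158, -323942160331/68006124579], P' = [16681580989/68006124579 49854099803/136012249158 -1018268159/68006124579; 49854099803/136012249158 137240894099/90674832772 -2675202647/45337416386; -1018268159/68006124579 -2675202647/45337416386 116499024774/22668708193]

step 0: x̄ = F·x = [6, 6, 6]
step 0: P̄ = F·P·Fᵀ + Q = [27 12 6; 12 30 -1; 6 -1 12]
step 0: y = z − H·x̄ = [-11, -9]
step 0: S = H·P̄·Hᵀ + R = [109 114; 114 223]
step 0: K = P̄·Hᵀ·S⁻¹ = [5544/11311 57/11311; 8088/11311 -5352/11311; 396/11311 812/11311]
step 0: x' = x̄ + K·y = [6369/11311, 27066/11311, 56202/11311]
step 0: P' = (I − K·H)·P̄ = [2772/11311 4044/11311 198/11311; 4044/11311 16770/11311 -1327/11311; 198/11311 -1327/11311 114740/11311]
step 1: x̄ = F·x = [97596/11311, 195672/11311, -19107/11311]
step 1: P̄ = F·P·Fᵀ + Q = [199700/11311 359195/11311 -8226/11311; 359195/11311 1086712/11311 -25225/11311; -8226/11311 -25225/11311 58881/11311]
step 1: y = z − H·x̄ = [-161259/11311, 75934/11311]
step 1: S = H·P̄·Hᵀ + R = [810111/11311 -238580/11311; -238580/11311 1879052/11311]
step 1: K = P̄·Hᵀ·S⁻¹ = [15958650/32387063 -59645/64774126; 24057265/32387063 -63332839/129548252; -547376/32387063 374703/32387063]
step 1: x' = x̄ + K·y = [51729053/32387063, 221998399/64774126, -44390205/32387063]
step 1: P' = (I − K·H)·P̄ = [7979325/32387063 24057265/64774126 -273688/32387063; 24057265/64774126 198837473/129548252 -1159938/32387063; -273688/32387063 -1159938/32387063 166945485/32387063]
step 2: x̄ = F·x = [74150088/32387063, -44342831/64774126, -155187159/32387063]
step 2: P̄ = F·P·Fᵀ + Q = [427474450/32387063 1139440977/64774126 -23474781/32387063; 1139440977/64774126 6699229429/129548252 -132019537/64774126; -23474781/32387063 -132019537/64774126 168975114/32387063]
step 2: y = z − H·x̄ = [-213074302/32387063, -299180158/32387063]
step 2: S = H·P̄·Hᵀ + R = [1742284863/32387063 285964746/32387063; 285964746/32387063 3839401869/32387063]
step 2: K = P̄·Hᵀ·S⁻¹ = [33363161978/68006124579 47660791/68006124579; 49854099803/68006124579 -10923349287/22668708193; -2036536318/68006124579 414233622/22668708193]
step 2: x' = x̄ + K·y = [-21412165838/22668708193, -143654363795/136012249158, -323942160331/68006124579]
step 2: P' = (I − K·H)·P̄ = [16681580989/68006124579 49854099803/136012249158 -1018268159/68006124579; 49854099803/136012249158 137240894099/90674832772 -2675202647/45337416386; -1018268159/68006124579 -2675202647/45337416386 116499024774/22668708193]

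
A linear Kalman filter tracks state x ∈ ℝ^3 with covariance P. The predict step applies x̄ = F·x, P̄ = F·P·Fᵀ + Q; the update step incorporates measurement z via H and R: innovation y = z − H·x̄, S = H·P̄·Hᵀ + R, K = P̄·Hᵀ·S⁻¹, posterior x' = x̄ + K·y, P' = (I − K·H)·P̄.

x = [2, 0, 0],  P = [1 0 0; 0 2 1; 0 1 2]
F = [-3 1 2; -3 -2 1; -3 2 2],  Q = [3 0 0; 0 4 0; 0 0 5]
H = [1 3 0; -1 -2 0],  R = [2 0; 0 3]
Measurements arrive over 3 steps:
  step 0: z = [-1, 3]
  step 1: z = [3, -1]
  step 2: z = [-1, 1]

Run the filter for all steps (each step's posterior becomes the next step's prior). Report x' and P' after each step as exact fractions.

step 0: x̄ = F·x = [-6, -6, -6]
step 0: P̄ = F·P·Fᵀ + Q = [26 6 27; 6 19 3; 27 3 38]
step 0: y = z − H·x̄ = [23, -15]
step 0: S = H·P̄·Hᵀ + R = [235 -170; -170 129]
step 0: K = P̄·Hᵀ·S⁻¹ = [-784/1415 -290/283; 647/1415 74/283; -966/1415 -327/283]
step 0: x' = x̄ + K·y = [-4772/1415, 841/1415, -6183/1415]
step 0: P' = (I − K·H)·P̄ = [16186/1415 -5918/1415 18579/1415; -5918/1415 2404/1415 -6837/1415; 18579/1415 -6837/1415 34591/1415]
step 1: x̄ = F·x = [2791/1415, 6451/1415, 3632/1415]
step 1: P̄ = F·P·Fᵀ + Q = [75899/1415 45594/1415 78138/1415; 45594/1415 40399/1415 51703/1415; 78138/1415 51703/1415 94101/1415]
step 1: y = z − H·x̄ = [-17899/1415, 14278/1415]
step 1: S = H·P̄·Hᵀ + R = [715884/1415 -546263/1415; -546263/1415 424116/1415]
step 1: K = P̄·Hᵀ·S⁻¹ = [-757619/3685225 -2427667/3685225; 1198204/3685225 445047/3685225; -174548/3685225 -1802289/3685225]
step 1: x' = x̄ + K·y = [-7643918/3685225, 6135063/3685225, -6518806/3685225]
step 1: P' = (I − K·H)·P̄ = [24879479/3685225 -8798239/3685225 16918793/3685225; -8798239/3685225 3731549/3685225 -5755963/3685225; 16918793/3685225 -5755963/3685225 42615831/3685225]
step 2: x̄ = F·x = [3205841/737045, 4142822/3685225, 22164268/3685225]
step 2: P̄ = F·P·Fᵀ + Q = [9436237/147409 28057582/737045 48692918/737045; 28057582/737045 112130464/3685225 153463566/3685225; 48692918/737045 153463566/3685225 284236604/3685225]
step 2: y = z − H·x̄ = [-32142896/3685225, 28000074/3685225]
step 2: S = H·P̄·Hᵀ + R = [2094178011/3685225 -1610128259/3685225; -1610128259/3685225 1256635096/3685225]
step 2: K = P̄·Hᵀ·S⁻¹ = [-1704659667/10611177191 -6545416438/10611177191; 3267522222/10611177191 1108386640/10611177191; -464559886/10611177191 -5242814806/10611177191]
step 2: x' = x̄ + K·y = [11290840655/10611177191, -8149434758/10611177191, 28036842424/10611177191]
step 2: P' = (I − K·H)·P̄ = [65727386610/10611177191 -23045568648/10611177191 49043572798/10611177191; -23045568648/10611177191 9860204364/10611177191 -16657564190/10611177191; 49043572798/10611177191 -16657564190/10611177191 124135170136/10611177191]

step 0: x' = [-4772/1415, 841/1415, -6183/1415], P' = [16186/1415 -5918/1415 18579/1415; -5918/1415 2404/1415 -6837/1415; 18579/1415 -6837/1415 34591/1415]
step 1: x' = [-7643918/3685225, 6135063/3685225, -6518806/3685225], P' = [24879479/3685225 -8798239/3685225 16918793/3685225; -8798239/3685225 3731549/3685225 -5755963/3685225; 16918793/3685225 -5755963/3685225 42615831/3685225]
step 2: x' = [11290840655/10611177191, -8149434758/10611177191, 28036842424/10611177191], P' = [65727386610/10611177191 -23045568648/10611177191 49043572798/10611177191; -23045568648/10611177191 9860204364/10611177191 -16657564190/10611177191; 49043572798/10611177191 -16657564190/10611177191 124135170136/10611177191]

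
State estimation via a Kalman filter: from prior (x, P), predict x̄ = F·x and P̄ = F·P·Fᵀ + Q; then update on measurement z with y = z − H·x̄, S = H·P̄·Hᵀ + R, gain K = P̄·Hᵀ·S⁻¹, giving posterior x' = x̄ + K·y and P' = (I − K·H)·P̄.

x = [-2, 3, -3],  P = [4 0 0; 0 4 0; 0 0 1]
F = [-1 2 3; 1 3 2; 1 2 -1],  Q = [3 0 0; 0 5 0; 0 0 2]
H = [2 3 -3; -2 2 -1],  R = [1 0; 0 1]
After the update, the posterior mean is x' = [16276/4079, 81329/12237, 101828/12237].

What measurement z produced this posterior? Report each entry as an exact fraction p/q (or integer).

x̄ = F·x = [-1, 1, 7]
P̄ = F·P·Fᵀ + Q = [32 26 9; 26 49 26; 9 26 23]
S = H·P̄·Hᵀ + R = [513 -15; -15 72]
K = P̄·Hᵀ·S⁻¹ = [885/4079 -3016/12237; 3004/12237 4025/12237; 703/12237 672/4079]
x' − x̄ = [20355/4079, 69092/12237, 16169/12237] = K·y
y = (KᵀK)⁻¹·Kᵀ·(x' − x̄) = [23, 0]
z = y + H·x̄ = [23, 0] + [-20, -3] = [3, -3]

z = [3, -3]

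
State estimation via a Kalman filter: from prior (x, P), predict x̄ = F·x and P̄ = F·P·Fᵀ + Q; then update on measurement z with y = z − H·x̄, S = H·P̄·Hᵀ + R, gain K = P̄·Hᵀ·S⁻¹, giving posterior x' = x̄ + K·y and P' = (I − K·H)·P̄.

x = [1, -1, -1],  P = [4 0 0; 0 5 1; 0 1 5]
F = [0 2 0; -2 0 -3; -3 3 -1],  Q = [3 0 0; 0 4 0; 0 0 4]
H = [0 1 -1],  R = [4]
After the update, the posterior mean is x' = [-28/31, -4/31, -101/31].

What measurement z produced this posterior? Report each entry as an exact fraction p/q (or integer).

x̄ = F·x = [-2, 1, -5]
P̄ = F·P·Fᵀ + Q = [23 -6 28; -6 65 30; 28 30 84]
S = H·P̄·Hᵀ + R = [93]
K = P̄·Hᵀ·S⁻¹ = [-34/93; 35/93; -18/31]
x' − x̄ = [34/31, -35/31, 54/31] = K·y
y = (KᵀK)⁻¹·Kᵀ·(x' − x̄) = [-3]
z = y + H·x̄ = [-3] + [6] = [3]

z = [3]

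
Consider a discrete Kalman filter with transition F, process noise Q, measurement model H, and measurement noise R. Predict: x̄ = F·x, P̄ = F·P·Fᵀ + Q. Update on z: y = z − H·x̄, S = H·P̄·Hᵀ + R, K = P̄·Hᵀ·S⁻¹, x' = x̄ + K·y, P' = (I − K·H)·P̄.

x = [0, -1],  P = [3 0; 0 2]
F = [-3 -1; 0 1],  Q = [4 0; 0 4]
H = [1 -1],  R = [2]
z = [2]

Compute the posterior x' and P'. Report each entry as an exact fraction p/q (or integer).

x' = [1, -1]
P' = [52/9 38/9; 38/9 206/45]

x̄ = F·x = [1, -1]
P̄ = F·P·Fᵀ + Q = [33 -2; -2 6]
y = z − H·x̄ = [0]
S = H·P̄·Hᵀ + R = [45]
K = P̄·Hᵀ·S⁻¹ = [7/9; -8/45]
x' = x̄ + K·y = [1, -1]
P' = (I − K·H)·P̄ = [52/9 38/9; 38/9 206/45]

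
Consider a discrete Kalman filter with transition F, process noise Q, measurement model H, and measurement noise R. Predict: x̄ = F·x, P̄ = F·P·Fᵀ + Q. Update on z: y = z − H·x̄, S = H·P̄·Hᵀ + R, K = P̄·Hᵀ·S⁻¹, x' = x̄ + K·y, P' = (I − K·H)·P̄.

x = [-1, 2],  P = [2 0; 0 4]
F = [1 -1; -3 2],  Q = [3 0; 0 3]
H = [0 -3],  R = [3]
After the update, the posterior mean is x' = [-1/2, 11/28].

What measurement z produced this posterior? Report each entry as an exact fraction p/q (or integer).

x̄ = F·x = [-3, 7]
P̄ = F·P·Fᵀ + Q = [9 -14; -14 37]
S = H·P̄·Hᵀ + R = [336]
K = P̄·Hᵀ·S⁻¹ = [1/8; -37/112]
x' − x̄ = [5/2, -185/28] = K·y
y = (KᵀK)⁻¹·Kᵀ·(x' − x̄) = [20]
z = y + H·x̄ = [20] + [-21] = [-1]

z = [-1]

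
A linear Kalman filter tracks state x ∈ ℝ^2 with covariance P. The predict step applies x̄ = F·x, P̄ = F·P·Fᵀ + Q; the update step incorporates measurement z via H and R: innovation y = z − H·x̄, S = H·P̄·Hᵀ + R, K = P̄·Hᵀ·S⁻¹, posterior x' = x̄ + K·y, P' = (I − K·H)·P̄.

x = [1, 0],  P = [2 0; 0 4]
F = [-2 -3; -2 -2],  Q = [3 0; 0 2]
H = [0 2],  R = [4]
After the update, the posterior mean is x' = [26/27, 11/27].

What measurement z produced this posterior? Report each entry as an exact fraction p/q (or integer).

z = [1]

x̄ = F·x = [-2, -2]
P̄ = F·P·Fᵀ + Q = [47 32; 32 26]
S = H·P̄·Hᵀ + R = [108]
K = P̄·Hᵀ·S⁻¹ = [16/27; 13/27]
x' − x̄ = [80/27, 65/27] = K·y
y = (KᵀK)⁻¹·Kᵀ·(x' − x̄) = [5]
z = y + H·x̄ = [5] + [-4] = [1]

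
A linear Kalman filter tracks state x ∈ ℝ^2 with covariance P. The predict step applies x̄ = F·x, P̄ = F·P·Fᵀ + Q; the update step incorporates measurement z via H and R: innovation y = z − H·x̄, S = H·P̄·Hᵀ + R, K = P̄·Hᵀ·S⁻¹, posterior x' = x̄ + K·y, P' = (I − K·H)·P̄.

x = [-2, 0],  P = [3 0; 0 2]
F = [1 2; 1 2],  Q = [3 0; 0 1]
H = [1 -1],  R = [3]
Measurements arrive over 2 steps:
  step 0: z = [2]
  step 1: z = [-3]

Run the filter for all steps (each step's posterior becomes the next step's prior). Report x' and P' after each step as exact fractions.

step 0: x' = [-8/7, -16/7], P' = [89/7 80/7; 80/7 83/7]
step 1: x' = [-7, -37/7], P' = [753/7 744/7; 744/7 747/7]

step 0: x̄ = F·x = [-2, -2]
step 0: P̄ = F·P·Fᵀ + Q = [14 11; 11 12]
step 0: y = z − H·x̄ = [2]
step 0: S = H·P̄·Hᵀ + R = [7]
step 0: K = P̄·Hᵀ·S⁻¹ = [3/7; -1/7]
step 0: x' = x̄ + K·y = [-8/7, -16/7]
step 0: P' = (I − K·H)·P̄ = [89/7 80/7; 80/7 83/7]
step 1: x̄ = F·x = [-40/7, -40/7]
step 1: P̄ = F·P·Fᵀ + Q = [762/7 741/7; 741/7 748/7]
step 1: y = z − H·x̄ = [-3]
step 1: S = H·P̄·Hᵀ + R = [7]
step 1: K = P̄·Hᵀ·S⁻¹ = [3/7; -1/7]
step 1: x' = x̄ + K·y = [-7, -37/7]
step 1: P' = (I − K·H)·P̄ = [753/7 744/7; 744/7 747/7]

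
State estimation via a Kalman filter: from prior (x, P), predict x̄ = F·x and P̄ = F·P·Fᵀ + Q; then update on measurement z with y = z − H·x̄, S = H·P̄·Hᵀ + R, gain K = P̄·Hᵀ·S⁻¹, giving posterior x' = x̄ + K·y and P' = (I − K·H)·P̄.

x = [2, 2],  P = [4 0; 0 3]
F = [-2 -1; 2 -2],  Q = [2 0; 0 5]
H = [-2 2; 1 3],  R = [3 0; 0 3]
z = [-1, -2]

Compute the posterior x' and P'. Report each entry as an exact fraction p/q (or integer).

x' = [-12460/39623, -26006/39623]
P' = [23316/39623 1689/39623; 1689/39623 9192/39623]

x̄ = F·x = [-6, 0]
P̄ = F·P·Fᵀ + Q = [21 -10; -10 33]
y = z − H·x̄ = [-13, 4]
S = H·P̄·Hᵀ + R = [299 196; 196 261]
K = P̄·Hᵀ·S⁻¹ = [-14418/39623 9461/39623; 5002/39623 9755/39623]
x' = x̄ + K·y = [-12460/39623, -26006/39623]
P' = (I − K·H)·P̄ = [23316/39623 1689/39623; 1689/39623 9192/39623]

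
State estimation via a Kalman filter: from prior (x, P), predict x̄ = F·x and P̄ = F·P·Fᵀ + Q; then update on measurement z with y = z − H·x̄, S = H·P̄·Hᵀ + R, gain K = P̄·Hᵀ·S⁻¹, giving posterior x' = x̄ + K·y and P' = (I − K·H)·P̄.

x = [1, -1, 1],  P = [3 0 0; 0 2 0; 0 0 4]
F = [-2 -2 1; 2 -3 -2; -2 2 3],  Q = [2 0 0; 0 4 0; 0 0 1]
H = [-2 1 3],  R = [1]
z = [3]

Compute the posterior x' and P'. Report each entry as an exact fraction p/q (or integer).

x' = [8/11, 27/22, 47/44]
P' = [1394/55 -674/55 1153/55; -674/55 1229/55 -1731/110; 1153/55 -1731/110 4259/220]

x̄ = F·x = [1, 3, -1]
P̄ = F·P·Fᵀ + Q = [26 -8 16; -8 50 -48; 16 -48 57]
y = z − H·x̄ = [5]
S = H·P̄·Hᵀ + R = [220]
K = P̄·Hᵀ·S⁻¹ = [-3/55; -39/110; 91/220]
x' = x̄ + K·y = [8/11, 27/22, 47/44]
P' = (I − K·H)·P̄ = [1394/55 -674/55 1153/55; -674/55 1229/55 -1731/110; 1153/55 -1731/110 4259/220]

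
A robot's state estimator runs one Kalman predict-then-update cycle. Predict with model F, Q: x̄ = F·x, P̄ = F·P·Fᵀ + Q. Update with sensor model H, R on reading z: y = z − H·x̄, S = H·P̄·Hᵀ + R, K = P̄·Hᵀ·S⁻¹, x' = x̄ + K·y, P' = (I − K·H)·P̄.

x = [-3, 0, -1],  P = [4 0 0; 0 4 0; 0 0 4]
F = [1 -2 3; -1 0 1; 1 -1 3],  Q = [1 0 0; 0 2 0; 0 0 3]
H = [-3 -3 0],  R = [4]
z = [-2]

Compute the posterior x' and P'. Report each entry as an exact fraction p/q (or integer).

x̄ = F·x = [-6, 2, -6]
P̄ = F·P·Fᵀ + Q = [57 8 48; 8 10 8; 48 8 47]
y = z − H·x̄ = [-14]
S = H·P̄·Hᵀ + R = [751]
K = P̄·Hᵀ·S⁻¹ = [-195/751; -54/751; -168/751]
x' = x̄ + K·y = [-1776/751, 2258/751, -2154/751]
P' = (I − K·H)·P̄ = [4782/751 -4522/751 3288/751; -4522/751 4594/751 -3064/751; 3288/751 -3064/751 7073/751]

x' = [-1776/751, 2258/751, -2154/751]
P' = [4782/751 -4522/751 3288/751; -4522/751 4594/751 -3064/751; 3288/751 -3064/751 7073/751]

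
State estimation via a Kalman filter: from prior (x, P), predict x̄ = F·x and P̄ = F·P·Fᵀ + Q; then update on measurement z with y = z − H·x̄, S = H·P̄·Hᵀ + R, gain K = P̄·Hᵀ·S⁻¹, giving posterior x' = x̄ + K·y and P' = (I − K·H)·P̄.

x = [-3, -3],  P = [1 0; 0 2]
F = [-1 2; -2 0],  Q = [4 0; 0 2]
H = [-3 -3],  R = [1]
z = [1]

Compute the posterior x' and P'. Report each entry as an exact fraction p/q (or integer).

x' = [-537/104, 63/13]
P' = [679/208 -83/26; -83/26 42/13]

x̄ = F·x = [-3, 6]
P̄ = F·P·Fᵀ + Q = [13 2; 2 6]
y = z − H·x̄ = [10]
S = H·P̄·Hᵀ + R = [208]
K = P̄·Hᵀ·S⁻¹ = [-45/208; -3/26]
x' = x̄ + K·y = [-537/104, 63/13]
P' = (I − K·H)·P̄ = [679/208 -83/26; -83/26 42/13]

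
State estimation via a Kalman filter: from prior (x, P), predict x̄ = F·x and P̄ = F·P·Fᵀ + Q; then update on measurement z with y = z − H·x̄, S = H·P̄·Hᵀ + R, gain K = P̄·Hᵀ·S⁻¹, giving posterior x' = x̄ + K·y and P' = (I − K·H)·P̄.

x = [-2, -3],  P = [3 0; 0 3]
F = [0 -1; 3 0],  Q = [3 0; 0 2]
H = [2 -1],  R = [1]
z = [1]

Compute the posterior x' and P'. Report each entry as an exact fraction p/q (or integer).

x̄ = F·x = [3, -6]
P̄ = F·P·Fᵀ + Q = [6 0; 0 29]
y = z − H·x̄ = [-11]
S = H·P̄·Hᵀ + R = [54]
K = P̄·Hᵀ·S⁻¹ = [2/9; -29/54]
x' = x̄ + K·y = [5/9, -5/54]
P' = (I − K·H)·P̄ = [10/3 58/9; 58/9 725/54]

x' = [5/9, -5/54]
P' = [10/3 58/9; 58/9 725/54]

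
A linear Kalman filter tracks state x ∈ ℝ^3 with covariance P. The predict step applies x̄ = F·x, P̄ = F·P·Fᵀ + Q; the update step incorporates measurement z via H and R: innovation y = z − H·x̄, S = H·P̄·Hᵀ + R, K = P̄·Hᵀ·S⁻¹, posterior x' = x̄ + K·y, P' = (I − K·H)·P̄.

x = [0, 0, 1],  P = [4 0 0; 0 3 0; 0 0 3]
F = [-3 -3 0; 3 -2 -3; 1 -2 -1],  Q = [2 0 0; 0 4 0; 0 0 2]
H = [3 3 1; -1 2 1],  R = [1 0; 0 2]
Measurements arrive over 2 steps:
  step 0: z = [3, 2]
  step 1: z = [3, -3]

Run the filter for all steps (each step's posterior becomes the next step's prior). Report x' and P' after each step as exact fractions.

step 0: x̄ = F·x = [0, -3, -1]
step 0: P̄ = F·P·Fᵀ + Q = [65 -18 6; -18 79 33; 6 33 21]
step 0: y = z − H·x̄ = [13, 9]
step 0: S = H·P̄·Hᵀ + R = [1228 423; 423 596]
step 0: K = P̄·Hᵀ·S⁻¹ = [127797/552959 -178841/552959; 40329/552959 165284/552959; 47985/552959 41094/552959]
step 0: x' = x̄ + K·y = [51792/552959, 352956/552959, 440692/552959]
step 0: P' = (I − K·H)·P̄ = [166281/552959 -179645/552959 167889/552959; -179645/552959 428341/552959 -705759/552959; 167889/552959 -705759/552959 1661595/552959]
step 1: x̄ = F·x = [-1214244/552959, -1872612/552959, -1094812/552959]
step 1: P̄ = F·P·Fᵀ + Q = [3223906/552959 -3228378/552959 -81342/552959; -3228378/552959 11040714/552959 1980746/552959; -81342/552959 1980746/552959 2206924/552959]
step 1: y = z − H·x̄ = [706721/32527, 1966915/552959]
step 1: S = H·P̄·Hᵀ + R = [4966299/32527 3460906/32527; 3460906/32527 71698784/552959]
step 1: K = P̄·Hᵀ·S⁻¹ = [256600126/1171748113 -370100856/1171748113; 98005212/1171748113 365577703/1171748113; 90007403/1171748113 56556619/2343496226]
step 1: x' = x̄ + K·y = [1685685230/1171748113, -538393453/1171748113, -527528415/2343496226]
step 1: P' = (I − K·H)·P̄ = [341787818/1171748113 -370349434/1171748113 342284974/1171748113; -370349434/1171748113 848247542/1171748113 -1335689112/1171748113; 342284974/1171748113 -1335689112/1171748113 3070219817/1171748113]

step 0: x' = [51792/552959, 352956/552959, 440692/552959], P' = [166281/552959 -179645/552959 167889/552959; -179645/552959 428341/552959 -705759/552959; 167889/552959 -705759/552959 1661595/552959]
step 1: x' = [1685685230/1171748113, -538393453/1171748113, -527528415/2343496226], P' = [341787818/1171748113 -370349434/1171748113 342284974/1171748113; -370349434/1171748113 848247542/1171748113 -1335689112/1171748113; 342284974/1171748113 -1335689112/1171748113 3070219817/1171748113]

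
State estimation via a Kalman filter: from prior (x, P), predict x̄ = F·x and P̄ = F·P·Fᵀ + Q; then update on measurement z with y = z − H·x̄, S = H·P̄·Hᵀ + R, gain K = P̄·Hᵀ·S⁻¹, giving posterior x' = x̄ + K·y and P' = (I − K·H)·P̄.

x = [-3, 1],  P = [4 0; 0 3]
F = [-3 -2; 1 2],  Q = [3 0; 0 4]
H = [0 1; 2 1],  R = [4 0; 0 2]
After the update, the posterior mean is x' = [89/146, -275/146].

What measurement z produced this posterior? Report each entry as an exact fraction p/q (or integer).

z = [-3, -1]

x̄ = F·x = [7, -1]
P̄ = F·P·Fᵀ + Q = [51 -24; -24 20]
S = H·P̄·Hᵀ + R = [24 -28; -28 130]
K = P̄·Hᵀ·S⁻¹ = [-117/292 75/146; 227/292 -7/146]
x' − x̄ = [-933/146, -129/146] = K·y
y = (KᵀK)⁻¹·Kᵀ·(x' − x̄) = [-2, -14]
z = y + H·x̄ = [-2, -14] + [-1, 13] = [-3, -1]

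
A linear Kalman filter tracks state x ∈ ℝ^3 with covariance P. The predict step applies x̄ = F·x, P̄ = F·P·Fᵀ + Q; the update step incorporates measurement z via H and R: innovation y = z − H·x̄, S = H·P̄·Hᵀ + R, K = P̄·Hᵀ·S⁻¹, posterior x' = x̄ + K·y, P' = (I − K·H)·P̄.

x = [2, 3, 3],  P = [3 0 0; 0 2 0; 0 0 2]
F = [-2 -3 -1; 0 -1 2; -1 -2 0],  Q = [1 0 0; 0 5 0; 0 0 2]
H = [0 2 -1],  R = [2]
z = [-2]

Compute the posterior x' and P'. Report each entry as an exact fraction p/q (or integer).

x̄ = F·x = [-16, 3, -8]
P̄ = F·P·Fᵀ + Q = [33 2 18; 2 15 4; 18 4 13]
y = z − H·x̄ = [-16]
S = H·P̄·Hᵀ + R = [59]
K = P̄·Hᵀ·S⁻¹ = [-14/59; 26/59; -5/59]
x' = x̄ + K·y = [-720/59, -239/59, -392/59]
P' = (I − K·H)·P̄ = [1751/59 482/59 992/59; 482/59 209/59 366/59; 992/59 366/59 742/59]

x' = [-720/59, -239/59, -392/59]
P' = [1751/59 482/59 992/59; 482/59 209/59 366/59; 992/59 366/59 742/59]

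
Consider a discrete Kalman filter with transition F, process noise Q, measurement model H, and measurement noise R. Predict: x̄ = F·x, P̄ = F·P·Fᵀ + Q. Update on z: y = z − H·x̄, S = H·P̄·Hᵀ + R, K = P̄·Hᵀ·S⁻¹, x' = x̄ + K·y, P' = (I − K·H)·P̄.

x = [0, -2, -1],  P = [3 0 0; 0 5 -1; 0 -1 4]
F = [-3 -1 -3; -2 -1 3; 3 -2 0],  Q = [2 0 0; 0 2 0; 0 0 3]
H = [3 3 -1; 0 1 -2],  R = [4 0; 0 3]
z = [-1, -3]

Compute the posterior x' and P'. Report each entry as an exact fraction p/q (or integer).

x̄ = F·x = [5, -1, 4]
P̄ = F·P·Fᵀ + Q = [64 -13 -23; -13 61 -2; -23 -2 50]
y = z − H·x̄ = [-9, 6]
S = H·P̄·Hᵀ + R = [1095 396; 396 272]
K = P̄·Hᵀ·S⁻¹ = [77/312 -99/416; 3493/35256 4453/47008; 799/17628 -10365/23504]
x' = x̄ + K·y = [281/208, -31103/23504, 11119/11752]
P' = (I − K·H)·P̄ = [35465/1248 -41887/1248 -10249/624; -41887/1248 5694217/141024 1413535/70512; -10249/624 1413535/70512 376705/35256]

x' = [281/208, -31103/23504, 11119/11752]
P' = [35465/1248 -41887/1248 -10249/624; -41887/1248 5694217/141024 1413535/70512; -10249/624 1413535/70512 376705/35256]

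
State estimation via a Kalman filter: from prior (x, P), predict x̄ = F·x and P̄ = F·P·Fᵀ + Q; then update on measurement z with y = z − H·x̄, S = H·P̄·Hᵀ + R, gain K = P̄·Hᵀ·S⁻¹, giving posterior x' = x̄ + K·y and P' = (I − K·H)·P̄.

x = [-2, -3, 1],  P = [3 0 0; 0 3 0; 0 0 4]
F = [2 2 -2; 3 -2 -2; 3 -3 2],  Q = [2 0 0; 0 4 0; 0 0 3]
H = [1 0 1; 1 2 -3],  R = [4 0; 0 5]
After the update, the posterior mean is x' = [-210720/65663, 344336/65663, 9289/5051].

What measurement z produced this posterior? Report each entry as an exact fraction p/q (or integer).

z = [-1, 2]

x̄ = F·x = [-12, -2, 5]
P̄ = F·P·Fᵀ + Q = [42 22 -16; 22 59 29; -16 29 73]
S = H·P̄·Hᵀ + R = [87 -43; -43 776]
K = P̄·Hᵀ·S⁻¹ = [25938/65663 12776/65663; 41855/65663 6804/65663; 2817/5051 -996/5051]
x' − x̄ = [577236/65663, 475662/65663, -15966/5051] = K·y
y = (KᵀK)⁻¹·Kᵀ·(x' − x̄) = [6, 33]
z = y + H·x̄ = [6, 33] + [-7, -31] = [-1, 2]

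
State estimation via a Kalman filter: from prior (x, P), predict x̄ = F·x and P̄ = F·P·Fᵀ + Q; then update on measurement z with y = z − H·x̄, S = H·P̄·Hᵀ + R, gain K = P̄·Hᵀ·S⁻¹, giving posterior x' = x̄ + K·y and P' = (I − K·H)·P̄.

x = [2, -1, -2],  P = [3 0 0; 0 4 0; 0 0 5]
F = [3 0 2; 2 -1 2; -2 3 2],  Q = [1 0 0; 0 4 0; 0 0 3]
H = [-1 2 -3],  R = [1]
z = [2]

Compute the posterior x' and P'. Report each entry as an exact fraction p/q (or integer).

x̄ = F·x = [2, 1, -11]
P̄ = F·P·Fᵀ + Q = [48 38 2; 38 40 -4; 2 -4 71]
y = z − H·x̄ = [-31]
S = H·P̄·Hᵀ + R = [756]
K = P̄·Hᵀ·S⁻¹ = [11/378; 1/14; -223/756]
x' = x̄ + K·y = [415/378, -17/14, -1403/756]
P' = (I − K·H)·P̄ = [8951/189 255/7 3209/378; 255/7 253/7 167/14; 3209/378 167/14 3947/756]

x' = [415/378, -17/14, -1403/756]
P' = [8951/189 255/7 3209/378; 255/7 253/7 167/14; 3209/378 167/14 3947/756]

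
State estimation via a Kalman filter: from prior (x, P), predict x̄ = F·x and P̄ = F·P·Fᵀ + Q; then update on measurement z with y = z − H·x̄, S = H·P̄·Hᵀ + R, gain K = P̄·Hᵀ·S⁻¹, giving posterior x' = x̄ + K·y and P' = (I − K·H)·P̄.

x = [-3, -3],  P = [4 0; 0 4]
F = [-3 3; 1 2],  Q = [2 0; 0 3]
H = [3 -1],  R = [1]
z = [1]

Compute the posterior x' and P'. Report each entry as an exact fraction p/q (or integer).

x̄ = F·x = [0, -9]
P̄ = F·P·Fᵀ + Q = [74 12; 12 23]
y = z − H·x̄ = [-8]
S = H·P̄·Hᵀ + R = [618]
K = P̄·Hᵀ·S⁻¹ = [35/103; 13/618]
x' = x̄ + K·y = [-280/103, -2833/309]
P' = (I − K·H)·P̄ = [272/103 781/103; 781/103 14045/618]

x' = [-280/103, -2833/309]
P' = [272/103 781/103; 781/103 14045/618]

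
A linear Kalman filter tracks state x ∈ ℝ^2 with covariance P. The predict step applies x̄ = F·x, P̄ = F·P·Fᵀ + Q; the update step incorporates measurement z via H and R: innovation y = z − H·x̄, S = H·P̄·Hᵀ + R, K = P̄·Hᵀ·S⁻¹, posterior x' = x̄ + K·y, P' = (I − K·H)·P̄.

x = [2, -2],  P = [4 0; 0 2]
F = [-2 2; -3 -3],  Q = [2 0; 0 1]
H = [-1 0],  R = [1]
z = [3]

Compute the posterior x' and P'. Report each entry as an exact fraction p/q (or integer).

x' = [-86/27, 20/9]
P' = [26/27 4/9; 4/9 149/3]

x̄ = F·x = [-8, 0]
P̄ = F·P·Fᵀ + Q = [26 12; 12 55]
y = z − H·x̄ = [-5]
S = H·P̄·Hᵀ + R = [27]
K = P̄·Hᵀ·S⁻¹ = [-26/27; -4/9]
x' = x̄ + K·y = [-86/27, 20/9]
P' = (I − K·H)·P̄ = [26/27 4/9; 4/9 149/3]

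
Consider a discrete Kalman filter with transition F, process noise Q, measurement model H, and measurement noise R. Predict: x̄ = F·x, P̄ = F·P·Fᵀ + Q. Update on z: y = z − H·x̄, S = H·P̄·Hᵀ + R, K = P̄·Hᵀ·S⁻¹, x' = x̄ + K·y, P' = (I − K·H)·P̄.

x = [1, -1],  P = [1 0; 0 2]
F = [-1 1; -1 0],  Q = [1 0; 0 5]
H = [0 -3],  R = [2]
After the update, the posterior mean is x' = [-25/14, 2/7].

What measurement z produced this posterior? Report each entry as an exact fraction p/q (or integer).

z = [-1]

x̄ = F·x = [-2, -1]
P̄ = F·P·Fᵀ + Q = [4 1; 1 6]
S = H·P̄·Hᵀ + R = [56]
K = P̄·Hᵀ·S⁻¹ = [-3/56; -9/28]
x' − x̄ = [3/14, 9/7] = K·y
y = (KᵀK)⁻¹·Kᵀ·(x' − x̄) = [-4]
z = y + H·x̄ = [-4] + [3] = [-1]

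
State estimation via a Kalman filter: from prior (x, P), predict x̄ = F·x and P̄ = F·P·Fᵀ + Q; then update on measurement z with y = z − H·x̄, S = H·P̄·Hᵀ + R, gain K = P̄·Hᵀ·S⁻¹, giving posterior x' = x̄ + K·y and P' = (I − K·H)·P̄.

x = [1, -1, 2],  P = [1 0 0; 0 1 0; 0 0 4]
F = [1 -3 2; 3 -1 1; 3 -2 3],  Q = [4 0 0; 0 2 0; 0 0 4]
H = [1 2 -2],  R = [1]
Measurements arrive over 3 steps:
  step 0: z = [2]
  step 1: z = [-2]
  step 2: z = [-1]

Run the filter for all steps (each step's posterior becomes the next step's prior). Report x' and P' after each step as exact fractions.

step 0: x̄ = F·x = [8, 6, 11]
step 0: P̄ = F·P·Fᵀ + Q = [30 14 33; 14 16 23; 33 23 53]
step 0: y = z − H·x̄ = [4]
step 0: S = H·P̄·Hᵀ + R = [47]
step 0: K = P̄·Hᵀ·S⁻¹ = [-8/47; 0; -27/47]
step 0: x' = x̄ + K·y = [344/47, 6, 409/47]
step 0: P' = (I − K·H)·P̄ = [1346/47 14 1335/47; 14 16 23; 1335/47 23 1762/47]
step 1: x̄ = F·x = [316/47, 1159/47, 1695/47]
step 1: P̄ = F·P·Fᵀ + Q = [3770/47 7178/47 9846/47; 7178/47 16622/47 23597/47; 9846/47 23597/47 34330/47]
step 1: y = z − H·x̄ = [662/47]
step 1: S = H·P̄·Hᵀ + R = [8177/47]
step 1: K = P̄·Hᵀ·S⁻¹ = [-1566/8177; -6772/8177; -11620/8177]
step 1: x' = x̄ + K·y = [32920/8177, 106257/8177, 131225/8177]
step 1: P' = (I − K·H)·P̄ = [603722/8177 1023182/8177 1325826/8177; 1023182/8177 1916130/8177 2431107/8177; 1325826/8177 2431107/8177 3099830/8177]
step 2: x̄ = F·x = [-23401/8177, 3344/221, 279921/8177]
step 2: P̄ = F·P·Fᵀ + Q = [271848/8177 17639/221 979967/8177; 17639/221 200526/221 354351/221; 979967/8177 354351/221 23442596/8177]
step 2: y = z − H·x̄ = [327610/8177]
step 2: S = H·P̄·Hᵀ + R = [17531065/8177]
step 2: K = P̄·Hᵀ·S⁻¹ = [-76560/3506213; -10730407/17531065; -19683251/17531065]
step 2: x' = x̄ + K·y = [-13101469/3506213, -32929070/3506213, -37693937/3506213]
step 2: P' = (I − K·H)·P̄ = [112981512/3506213 179379407/3506213 235908443/3506213; 179379407/3506213 1825784053/17531065 2279597774/17531065; 235908443/3506213 2279597774/17531065 2879210507/17531065]

step 0: x' = [344/47, 6, 409/47], P' = [1346/47 14 1335/47; 14 16 23; 1335/47 23 1762/47]
step 1: x' = [32920/8177, 106257/8177, 131225/8177], P' = [603722/8177 1023182/8177 1325826/8177; 1023182/8177 1916130/8177 2431107/8177; 1325826/8177 2431107/8177 3099830/8177]
step 2: x' = [-13101469/3506213, -32929070/3506213, -37693937/3506213], P' = [112981512/3506213 179379407/3506213 235908443/3506213; 179379407/3506213 1825784053/17531065 2279597774/17531065; 235908443/3506213 2279597774/17531065 2879210507/17531065]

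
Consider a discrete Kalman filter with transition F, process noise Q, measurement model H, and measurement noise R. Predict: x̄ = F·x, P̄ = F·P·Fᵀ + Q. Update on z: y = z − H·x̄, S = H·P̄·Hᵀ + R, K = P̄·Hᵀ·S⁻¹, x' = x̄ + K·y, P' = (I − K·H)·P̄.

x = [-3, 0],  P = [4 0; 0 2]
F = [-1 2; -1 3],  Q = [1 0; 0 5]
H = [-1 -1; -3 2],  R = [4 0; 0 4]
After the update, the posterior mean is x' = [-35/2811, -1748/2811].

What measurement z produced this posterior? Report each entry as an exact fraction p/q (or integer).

z = [1, -1]

x̄ = F·x = [3, 3]
P̄ = F·P·Fᵀ + Q = [13 16; 16 27]
S = H·P̄·Hᵀ + R = [76 1; 1 37]
K = P̄·Hᵀ·S⁻¹ = [-1066/2811 -503/2811; -1597/2811 499/2811]
x' − x̄ = [-8468/2811, -10181/2811] = K·y
y = (KᵀK)⁻¹·Kᵀ·(x' − x̄) = [7, 2]
z = y + H·x̄ = [7, 2] + [-6, -3] = [1, -1]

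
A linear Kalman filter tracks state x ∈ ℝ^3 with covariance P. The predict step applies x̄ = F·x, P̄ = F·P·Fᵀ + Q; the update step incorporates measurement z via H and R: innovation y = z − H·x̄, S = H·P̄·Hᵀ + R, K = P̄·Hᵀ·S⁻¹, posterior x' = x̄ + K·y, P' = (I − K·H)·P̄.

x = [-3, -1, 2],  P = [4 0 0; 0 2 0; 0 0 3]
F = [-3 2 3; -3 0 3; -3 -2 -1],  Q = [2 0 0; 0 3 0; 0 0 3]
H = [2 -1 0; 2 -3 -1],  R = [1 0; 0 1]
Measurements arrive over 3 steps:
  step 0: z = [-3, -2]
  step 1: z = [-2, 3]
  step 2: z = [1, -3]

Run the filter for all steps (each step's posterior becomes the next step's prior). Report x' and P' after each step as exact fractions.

step 0: x' = [-5477/3493, -123/499, -1081/3493], P' = [46541/27944 10353/3992 -29943/6986; 10353/3992 18771/3992 -8577/998; -29943/6986 -8577/998 61325/3493]
step 1: x' = [-454017011/142676531, -631761864/142676531, 559545750/142676531], P' = [858096393/713382655 235033977/142676531 -1657029902/713382655; 235033977/142676531 391672491/142676531 -645033537/142676531; -1657029902/713382655 -645033537/142676531 6478735313/713382655]
step 2: x' = [-946764526059/10008365792135, -9791599422786/10008365792135, 11774471686727/2001673158427], P' = [11623102893828/10008365792135 15763212776922/10008365792135 -4388308283408/2001673158427; 15763212776922/10008365792135 26211890967378/10008365792135 -8593124882847/2001673158427; -4388308283408/2001673158427 -8593124882847/2001673158427 17352985067537/2001673158427]

step 0: x̄ = F·x = [13, 15, 9]
step 0: P̄ = F·P·Fᵀ + Q = [73 63 19; 63 66 27; 19 27 50]
step 0: y = z − H·x̄ = [-14, 26]
step 0: S = H·P̄·Hᵀ + R = [107 -25; -25 267]
step 0: K = P̄·Hᵀ·S⁻¹ = [20611/27944 -4559/27944; 1935/3992 -1299/3992; 153/6986 -2419/6986]
step 0: x' = x̄ + K·y = [-5477/3493, -123/499, -1081/3493]
step 0: P' = (I − K·H)·P̄ = [46541/27944 10353/3992 -29943/6986; 10353/3992 18771/3992 -8577/998; -29943/6986 -8577/998 61325/3493]
step 1: x̄ = F·x = [1638/499, 1884/499, 19234/3493]
step 1: P̄ = F·P·Fᵀ + Q = [545731/3992 730629/3992 151623/3992; 730629/3992 1010571/3992 220209/3992; 151623/3992 220209/3992 709285/27944]
step 1: y = z − H·x̄ = [-2390/499, 46345/3493]
step 1: S = H·P̄·Hᵀ + R = [274971/3992 -89179/499; -89179/499 2914271/3493]
step 1: K = P̄·Hᵀ·S⁻¹ = [541022901/713382655 -152286967/713382655; 78395463/142676531 -59915982/142676531; -88892119/713382655 -117292062/713382655]
step 1: x' = x̄ + K·y = [-454017011/142676531, -631761864/142676531, 559545750/142676531]
step 1: P' = (I − K·H)·P̄ = [858096393/713382655 235033977/142676531 -1657029902/713382655; 235033977/142676531 391672491/142676531 -645033537/142676531; -1657029902/713382655 -645033537/142676531 6478735313/713382655]
step 2: x̄ = F·x = [1777164555/142676531, 3040688283/142676531, 2066029011/142676531]
step 2: P̄ = F·P·Fᵀ + Q = [10462837576/142676531 13891199634/142676531 3239346534/142676531; 13891199634/142676531 19599634311/142676531 4926173286/142676531; 3239346534/142676531 4926173286/142676531 15434389103/713382655]
step 2: y = z − H·x̄ = [-370964296/142676531, 7205735157/142676531]
step 2: S = H·P̄·Hᵀ + R = [6028862610/142676531 -12031863617/142676531; -12031863617/142676531 356914357133/713382655]
step 2: K = P̄·Hᵀ·S⁻¹ = [7482993010734/10008365792135 -420378225214/2001673158427; 5314534586466/10008365792135 -828724586811/2001673158427; -183491683969/2001673158427 -350226985812/2001673158427]
step 2: x' = x̄ + K·y = [-946764526059/10008365792135, -9791599422786/10008365792135, 11774471686727/2001673158427]
step 2: P' = (I − K·H)·P̄ = [11623102893828/10008365792135 15763212776922/10008365792135 -4388308283408/2001673158427; 15763212776922/10008365792135 26211890967378/10008365792135 -8593124882847/2001673158427; -4388308283408/2001673158427 -8593124882847/2001673158427 17352985067537/2001673158427]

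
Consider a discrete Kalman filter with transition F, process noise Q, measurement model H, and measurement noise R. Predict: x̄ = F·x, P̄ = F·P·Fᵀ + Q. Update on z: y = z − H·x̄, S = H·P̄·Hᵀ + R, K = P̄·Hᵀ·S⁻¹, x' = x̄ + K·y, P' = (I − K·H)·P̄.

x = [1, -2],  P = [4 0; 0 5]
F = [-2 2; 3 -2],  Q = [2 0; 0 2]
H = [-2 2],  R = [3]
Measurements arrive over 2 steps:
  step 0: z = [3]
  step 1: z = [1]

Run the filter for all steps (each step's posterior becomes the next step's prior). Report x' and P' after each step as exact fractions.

step 0: x̄ = F·x = [-6, 7]
step 0: P̄ = F·P·Fᵀ + Q = [38 -44; -44 58]
step 0: y = z − H·x̄ = [-23]
step 0: S = H·P̄·Hᵀ + R = [739]
step 0: K = P̄·Hᵀ·S⁻¹ = [-164/739; 204/739]
step 0: x' = x̄ + K·y = [-662/739, 481/739]
step 0: P' = (I − K·H)·P̄ = [1186/739 940/739; 940/739 1246/739]
step 1: x̄ = F·x = [2286/739, -2948/739]
step 1: P̄ = F·P·Fᵀ + Q = [3686/739 -2700/739; -2700/739 5856/739]
step 1: y = z − H·x̄ = [11207/739]
step 1: S = H·P̄·Hᵀ + R = [61985/739]
step 1: K = P̄·Hᵀ·S⁻¹ = [-12772/61985; 744/2695]
step 1: x' = x̄ + K·y = [-278/8855, 76/385]
step 1: P' = (I − K·H)·P̄ = [88434/61985 3012/2695; 3012/2695 4128/2695]

step 0: x' = [-662/739, 481/739], P' = [1186/739 940/739; 940/739 1246/739]
step 1: x' = [-278/8855, 76/385], P' = [88434/61985 3012/2695; 3012/2695 4128/2695]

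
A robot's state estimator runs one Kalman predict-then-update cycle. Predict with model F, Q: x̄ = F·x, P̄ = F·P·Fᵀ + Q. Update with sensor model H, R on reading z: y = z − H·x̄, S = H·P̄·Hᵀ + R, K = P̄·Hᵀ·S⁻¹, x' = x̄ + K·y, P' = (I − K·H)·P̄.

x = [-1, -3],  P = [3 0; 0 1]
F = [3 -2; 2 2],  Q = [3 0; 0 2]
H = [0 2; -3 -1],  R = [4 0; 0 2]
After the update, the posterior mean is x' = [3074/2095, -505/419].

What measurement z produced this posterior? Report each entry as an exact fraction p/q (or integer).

z = [-1, -3]

x̄ = F·x = [3, -8]
P̄ = F·P·Fᵀ + Q = [34 14; 14 18]
S = H·P̄·Hᵀ + R = [76 -120; -120 410]
K = P̄·Hᵀ·S⁻¹ = [-61/419 -682/2095; 189/419 -6/419]
x' − x̄ = [-3211/2095, 2847/419] = K·y
y = (KᵀK)⁻¹·Kᵀ·(x' − x̄) = [15, -2]
z = y + H·x̄ = [15, -2] + [-16, -1] = [-1, -3]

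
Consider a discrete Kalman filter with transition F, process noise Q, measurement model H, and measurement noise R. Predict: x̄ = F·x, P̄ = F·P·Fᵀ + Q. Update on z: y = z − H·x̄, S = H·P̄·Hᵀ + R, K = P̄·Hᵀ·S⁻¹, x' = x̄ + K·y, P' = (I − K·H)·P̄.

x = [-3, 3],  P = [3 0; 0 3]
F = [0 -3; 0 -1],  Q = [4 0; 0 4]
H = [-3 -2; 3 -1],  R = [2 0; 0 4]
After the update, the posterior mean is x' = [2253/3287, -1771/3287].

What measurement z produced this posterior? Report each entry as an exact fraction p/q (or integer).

x̄ = F·x = [-9, -3]
P̄ = F·P·Fᵀ + Q = [31 9; 9 7]
S = H·P̄·Hᵀ + R = [417 -292; -292 236]
K = P̄·Hᵀ·S⁻¹ = [-417/3287 654/3287; -959/3287 -908/3287]
x' − x̄ = [31836/3287, 8090/3287] = K·y
y = (KᵀK)⁻¹·Kᵀ·(x' − x̄) = [-34, 27]
z = y + H·x̄ = [-34, 27] + [33, -24] = [-1, 3]

z = [-1, 3]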